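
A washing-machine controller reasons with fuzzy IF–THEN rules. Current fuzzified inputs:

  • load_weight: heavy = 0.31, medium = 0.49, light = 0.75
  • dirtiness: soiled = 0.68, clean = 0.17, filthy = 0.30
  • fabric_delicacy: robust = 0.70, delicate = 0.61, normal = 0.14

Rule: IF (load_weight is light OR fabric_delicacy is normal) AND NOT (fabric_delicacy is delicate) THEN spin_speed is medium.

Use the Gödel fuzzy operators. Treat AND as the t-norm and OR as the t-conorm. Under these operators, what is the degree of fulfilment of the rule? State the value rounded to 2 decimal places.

0.39

firing strength: (light=0.75 OR normal=0.14) = 0.75; AND[min(a, b)] with ¬delicate=1−0.61=0.39 → w = 0.39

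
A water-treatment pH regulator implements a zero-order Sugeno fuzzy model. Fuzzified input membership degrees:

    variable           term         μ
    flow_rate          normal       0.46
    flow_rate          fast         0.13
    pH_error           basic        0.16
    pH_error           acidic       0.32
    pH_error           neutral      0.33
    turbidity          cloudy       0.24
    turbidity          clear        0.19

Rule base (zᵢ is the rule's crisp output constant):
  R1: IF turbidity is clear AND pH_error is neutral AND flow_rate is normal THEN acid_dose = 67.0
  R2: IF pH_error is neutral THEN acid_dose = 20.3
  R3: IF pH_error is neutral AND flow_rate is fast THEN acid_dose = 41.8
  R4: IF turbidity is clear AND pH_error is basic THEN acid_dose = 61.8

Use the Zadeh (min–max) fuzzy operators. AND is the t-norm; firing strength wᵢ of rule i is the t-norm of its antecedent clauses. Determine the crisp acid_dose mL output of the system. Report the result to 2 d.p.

R1 (z=67.0): clear=0.19, neutral=0.33, normal=0.46; AND[min(a, b)] → w = 0.19
R2 (z=20.3): neutral=0.33 → w = 0.33
R3 (z=41.8): neutral=0.33, fast=0.13; AND[min(a, b)] → w = 0.13
R4 (z=61.8): clear=0.19, basic=0.16; AND[min(a, b)] → w = 0.16
Weighted average = (0.19·67.0 + 0.33·20.3 + 0.13·41.8 + 0.16·61.8) / (0.19 + 0.33 + 0.13 + 0.16)
  = 34.7510 / 0.8100 = 42.90

42.90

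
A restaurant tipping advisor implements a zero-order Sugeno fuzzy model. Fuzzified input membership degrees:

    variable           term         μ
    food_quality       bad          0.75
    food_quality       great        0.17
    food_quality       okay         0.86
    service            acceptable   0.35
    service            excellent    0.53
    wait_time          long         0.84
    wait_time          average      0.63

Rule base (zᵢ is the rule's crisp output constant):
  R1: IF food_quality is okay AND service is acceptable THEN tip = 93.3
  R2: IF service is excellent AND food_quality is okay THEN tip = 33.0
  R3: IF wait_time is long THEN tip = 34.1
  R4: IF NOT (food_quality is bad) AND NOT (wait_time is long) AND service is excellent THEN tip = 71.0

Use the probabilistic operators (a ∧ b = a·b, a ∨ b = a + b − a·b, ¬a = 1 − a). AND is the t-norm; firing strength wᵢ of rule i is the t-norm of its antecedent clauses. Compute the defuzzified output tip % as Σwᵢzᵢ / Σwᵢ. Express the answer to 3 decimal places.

R1 (z=93.3): okay=0.86, acceptable=0.35; AND[a·b] → w = 0.3010
R2 (z=33.0): excellent=0.53, okay=0.86; AND[a·b] → w = 0.4558
R3 (z=34.1): long=0.84 → w = 0.8400
R4 (z=71.0): ¬bad=1−0.75=0.25, ¬long=1−0.84=0.16, excellent=0.53; AND[a·b] → w = 0.0212
Weighted average = (0.3010·93.3 + 0.4558·33.0 + 0.8400·34.1 + 0.0212·71.0) / (0.3010 + 0.4558 + 0.8400 + 0.0212)
  = 73.2739 / 1.6180 = 45.287

45.287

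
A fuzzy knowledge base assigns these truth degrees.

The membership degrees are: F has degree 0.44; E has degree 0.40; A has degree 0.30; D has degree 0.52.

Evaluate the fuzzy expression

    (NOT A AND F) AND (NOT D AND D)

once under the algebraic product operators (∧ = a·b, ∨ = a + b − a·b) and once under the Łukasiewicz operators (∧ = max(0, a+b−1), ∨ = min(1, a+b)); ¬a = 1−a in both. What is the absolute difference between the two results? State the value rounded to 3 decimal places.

0.077

Under algebraic product:
  NOT A = 1 − 0.3000 = 0.7000
  NOT A AND F = a·b on (0.7000, 0.4400) = 0.3080
  NOT D = 1 − 0.5200 = 0.4800
  NOT D AND D = a·b on (0.4800, 0.5200) = 0.2496
  (NOT A AND F) AND (NOT D AND D) = a·b on (0.3080, 0.2496) = 0.0769
  → value = 0.0769
Under Łukasiewicz:
  NOT A = 1 − 0.30 = 0.70
  NOT A AND F = max(0, a+b−1) on (0.70, 0.44) = 0.14
  NOT D = 1 − 0.52 = 0.48
  NOT D AND D = max(0, a+b−1) on (0.48, 0.52) = 0.00
  (NOT A AND F) AND (NOT D AND D) = max(0, a+b−1) on (0.14, 0.00) = 0.00
  → value = 0.0000
|0.0769 − 0.0000| = 0.077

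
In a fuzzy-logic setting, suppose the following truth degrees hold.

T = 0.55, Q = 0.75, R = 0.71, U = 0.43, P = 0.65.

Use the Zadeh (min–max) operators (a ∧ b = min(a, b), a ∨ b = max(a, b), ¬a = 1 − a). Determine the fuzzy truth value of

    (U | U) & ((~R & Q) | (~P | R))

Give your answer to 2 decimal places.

0.43

U | U = max(a, b) on (0.43, 0.43) = 0.43
~R = 1 − 0.71 = 0.29
~R & Q = min(a, b) on (0.29, 0.75) = 0.29
~P = 1 − 0.65 = 0.35
~P | R = max(a, b) on (0.35, 0.71) = 0.71
(~R & Q) | (~P | R) = max(a, b) on (0.29, 0.71) = 0.71
(U | U) & ((~R & Q) | (~P | R)) = min(a, b) on (0.43, 0.71) = 0.43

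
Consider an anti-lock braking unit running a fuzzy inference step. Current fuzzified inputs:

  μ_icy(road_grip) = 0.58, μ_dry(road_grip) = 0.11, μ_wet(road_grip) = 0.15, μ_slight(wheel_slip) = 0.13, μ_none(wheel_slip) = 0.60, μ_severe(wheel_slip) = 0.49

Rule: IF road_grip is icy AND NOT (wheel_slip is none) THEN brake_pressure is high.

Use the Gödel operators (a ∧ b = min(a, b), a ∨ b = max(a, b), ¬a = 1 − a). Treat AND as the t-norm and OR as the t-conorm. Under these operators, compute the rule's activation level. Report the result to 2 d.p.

0.40

firing strength: icy=0.58, ¬none=1−0.60=0.40; AND[min(a, b)] → w = 0.40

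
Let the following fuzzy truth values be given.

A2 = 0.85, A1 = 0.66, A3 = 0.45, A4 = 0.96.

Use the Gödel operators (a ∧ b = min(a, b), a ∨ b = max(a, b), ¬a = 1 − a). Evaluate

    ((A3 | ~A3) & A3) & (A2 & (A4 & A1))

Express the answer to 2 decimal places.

~A3 = 1 − 0.45 = 0.55
A3 | ~A3 = max(a, b) on (0.45, 0.55) = 0.55
(A3 | ~A3) & A3 = min(a, b) on (0.55, 0.45) = 0.45
A4 & A1 = min(a, b) on (0.96, 0.66) = 0.66
A2 & (A4 & A1) = min(a, b) on (0.85, 0.66) = 0.66
((A3 | ~A3) & A3) & (A2 & (A4 & A1)) = min(a, b) on (0.45, 0.66) = 0.45

0.45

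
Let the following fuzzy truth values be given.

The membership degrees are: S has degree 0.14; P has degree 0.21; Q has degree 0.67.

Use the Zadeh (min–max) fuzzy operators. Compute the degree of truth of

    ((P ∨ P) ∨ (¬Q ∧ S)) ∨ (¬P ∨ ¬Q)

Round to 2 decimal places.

0.79

P ∨ P = max(a, b) on (0.21, 0.21) = 0.21
¬Q = 1 − 0.67 = 0.33
¬Q ∧ S = min(a, b) on (0.33, 0.14) = 0.14
(P ∨ P) ∨ (¬Q ∧ S) = max(a, b) on (0.21, 0.14) = 0.21
¬P = 1 − 0.21 = 0.79
¬Q = 1 − 0.67 = 0.33
¬P ∨ ¬Q = max(a, b) on (0.79, 0.33) = 0.79
((P ∨ P) ∨ (¬Q ∧ S)) ∨ (¬P ∨ ¬Q) = max(a, b) on (0.21, 0.79) = 0.79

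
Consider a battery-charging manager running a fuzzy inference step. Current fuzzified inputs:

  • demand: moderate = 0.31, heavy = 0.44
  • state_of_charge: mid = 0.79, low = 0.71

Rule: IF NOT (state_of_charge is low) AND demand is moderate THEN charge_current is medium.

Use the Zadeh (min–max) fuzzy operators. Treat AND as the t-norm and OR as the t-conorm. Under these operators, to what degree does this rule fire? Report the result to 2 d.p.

0.29

firing strength: ¬low=1−0.71=0.29, moderate=0.31; AND[min(a, b)] → w = 0.29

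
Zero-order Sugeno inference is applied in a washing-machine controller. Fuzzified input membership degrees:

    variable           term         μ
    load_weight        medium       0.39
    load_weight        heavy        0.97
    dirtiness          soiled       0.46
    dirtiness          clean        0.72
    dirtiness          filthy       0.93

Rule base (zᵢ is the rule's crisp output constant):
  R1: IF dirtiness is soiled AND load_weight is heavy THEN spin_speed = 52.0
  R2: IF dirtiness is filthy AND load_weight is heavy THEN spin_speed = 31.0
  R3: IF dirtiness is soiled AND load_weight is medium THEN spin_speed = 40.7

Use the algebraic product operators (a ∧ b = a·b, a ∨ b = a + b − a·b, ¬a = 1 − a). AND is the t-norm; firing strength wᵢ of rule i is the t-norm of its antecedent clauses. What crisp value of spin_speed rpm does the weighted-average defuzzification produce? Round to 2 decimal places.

R1 (z=52.0): soiled=0.46, heavy=0.97; AND[a·b] → w = 0.4462
R2 (z=31.0): filthy=0.93, heavy=0.97; AND[a·b] → w = 0.9021
R3 (z=40.7): soiled=0.46, medium=0.39; AND[a·b] → w = 0.1794
Weighted average = (0.4462·52.0 + 0.9021·31.0 + 0.1794·40.7) / (0.4462 + 0.9021 + 0.1794)
  = 58.4691 / 1.5277 = 38.27

38.27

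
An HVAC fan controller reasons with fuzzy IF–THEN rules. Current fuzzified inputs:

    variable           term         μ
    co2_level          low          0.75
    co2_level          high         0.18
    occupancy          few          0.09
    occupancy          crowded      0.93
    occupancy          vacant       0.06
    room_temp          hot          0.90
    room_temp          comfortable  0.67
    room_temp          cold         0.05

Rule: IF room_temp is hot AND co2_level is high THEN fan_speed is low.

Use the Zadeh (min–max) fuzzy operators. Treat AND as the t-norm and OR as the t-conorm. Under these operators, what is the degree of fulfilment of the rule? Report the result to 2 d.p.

0.18

firing strength: hot=0.90, high=0.18; AND[min(a, b)] → w = 0.18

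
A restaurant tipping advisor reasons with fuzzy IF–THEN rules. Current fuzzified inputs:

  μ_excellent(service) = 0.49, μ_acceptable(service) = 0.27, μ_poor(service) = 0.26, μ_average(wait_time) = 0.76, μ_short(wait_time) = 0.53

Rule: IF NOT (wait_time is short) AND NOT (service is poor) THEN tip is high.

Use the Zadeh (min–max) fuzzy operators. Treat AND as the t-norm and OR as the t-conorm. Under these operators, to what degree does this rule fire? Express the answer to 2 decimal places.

firing strength: ¬short=1−0.53=0.47, ¬poor=1−0.26=0.74; AND[min(a, b)] → w = 0.47

0.47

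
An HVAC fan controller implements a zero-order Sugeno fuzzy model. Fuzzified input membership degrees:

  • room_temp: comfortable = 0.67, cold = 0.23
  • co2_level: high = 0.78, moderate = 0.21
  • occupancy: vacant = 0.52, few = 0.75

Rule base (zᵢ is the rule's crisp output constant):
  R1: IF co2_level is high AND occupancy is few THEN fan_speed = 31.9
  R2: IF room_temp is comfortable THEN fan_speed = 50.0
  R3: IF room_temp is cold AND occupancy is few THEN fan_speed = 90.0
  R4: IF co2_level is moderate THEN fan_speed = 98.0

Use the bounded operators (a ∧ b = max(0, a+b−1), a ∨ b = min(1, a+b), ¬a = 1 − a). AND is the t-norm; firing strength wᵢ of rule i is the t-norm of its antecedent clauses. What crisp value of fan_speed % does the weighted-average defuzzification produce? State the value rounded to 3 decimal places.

R1 (z=31.9): high=0.78, few=0.75; AND[max(0, a+b−1)] → w = 0.53
R2 (z=50.0): comfortable=0.67 → w = 0.67
R3 (z=90.0): cold=0.23, few=0.75; AND[max(0, a+b−1)] → w = 0.00
R4 (z=98.0): moderate=0.21 → w = 0.21
Weighted average = (0.53·31.9 + 0.67·50.0 + 0.00·90.0 + 0.21·98.0) / (0.53 + 0.67 + 0.00 + 0.21)
  = 70.9870 / 1.4100 = 50.345

50.345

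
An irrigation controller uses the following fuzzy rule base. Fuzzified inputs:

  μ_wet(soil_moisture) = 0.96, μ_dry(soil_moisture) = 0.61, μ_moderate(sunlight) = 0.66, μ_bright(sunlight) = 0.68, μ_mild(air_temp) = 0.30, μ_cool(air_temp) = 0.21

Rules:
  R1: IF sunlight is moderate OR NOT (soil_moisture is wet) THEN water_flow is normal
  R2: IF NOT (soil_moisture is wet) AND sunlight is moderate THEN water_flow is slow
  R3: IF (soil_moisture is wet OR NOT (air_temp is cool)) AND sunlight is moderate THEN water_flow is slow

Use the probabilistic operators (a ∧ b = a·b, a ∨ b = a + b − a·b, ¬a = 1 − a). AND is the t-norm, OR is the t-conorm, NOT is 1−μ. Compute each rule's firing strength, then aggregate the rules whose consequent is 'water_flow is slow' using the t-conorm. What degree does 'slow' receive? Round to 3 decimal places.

0.664

R1: moderate=0.66, ¬wet=1−0.96=0.04; OR[a + b − a·b] → w = 0.6736
R2: ¬wet=1−0.96=0.04, moderate=0.66; AND[a·b] → w = 0.0264
R3: (wet=0.96 OR ¬cool=1−0.21=0.79) = 0.9916; AND[a·b] with moderate=0.66 → w = 0.6545
Rules with consequent 'slow': {R2, R3} → strengths 0.0264, 0.6545
Aggregate via t-conorm [a + b − a·b]: 0.6636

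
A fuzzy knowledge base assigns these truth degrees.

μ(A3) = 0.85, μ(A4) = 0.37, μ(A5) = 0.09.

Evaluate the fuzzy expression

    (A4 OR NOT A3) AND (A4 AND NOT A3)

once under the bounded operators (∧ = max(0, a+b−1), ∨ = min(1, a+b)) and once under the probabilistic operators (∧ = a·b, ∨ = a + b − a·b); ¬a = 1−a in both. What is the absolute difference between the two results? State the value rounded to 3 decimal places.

Under bounded:
  NOT A3 = 1 − 0.85 = 0.15
  A4 OR NOT A3 = min(1, a+b) on (0.37, 0.15) = 0.52
  NOT A3 = 1 − 0.85 = 0.15
  A4 AND NOT A3 = max(0, a+b−1) on (0.37, 0.15) = 0.00
  (A4 OR NOT A3) AND (A4 AND NOT A3) = max(0, a+b−1) on (0.52, 0.00) = 0.00
  → value = 0.0000
Under probabilistic:
  NOT A3 = 1 − 0.8500 = 0.1500
  A4 OR NOT A3 = a + b − a·b on (0.3700, 0.1500) = 0.4645
  NOT A3 = 1 − 0.8500 = 0.1500
  A4 AND NOT A3 = a·b on (0.3700, 0.1500) = 0.0555
  (A4 OR NOT A3) AND (A4 AND NOT A3) = a·b on (0.4645, 0.0555) = 0.0258
  → value = 0.0258
|0.0000 − 0.0258| = 0.026

0.026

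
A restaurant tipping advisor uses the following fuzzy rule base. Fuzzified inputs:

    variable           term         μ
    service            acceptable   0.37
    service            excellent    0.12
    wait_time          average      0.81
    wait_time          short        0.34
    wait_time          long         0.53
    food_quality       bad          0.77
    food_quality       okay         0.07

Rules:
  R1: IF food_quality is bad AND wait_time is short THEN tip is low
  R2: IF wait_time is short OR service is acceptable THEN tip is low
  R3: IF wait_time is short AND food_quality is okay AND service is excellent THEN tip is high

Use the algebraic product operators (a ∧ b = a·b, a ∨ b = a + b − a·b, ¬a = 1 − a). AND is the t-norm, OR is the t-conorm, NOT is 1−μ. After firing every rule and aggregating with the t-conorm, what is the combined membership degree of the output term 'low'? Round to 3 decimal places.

R1: bad=0.77, short=0.34; AND[a·b] → w = 0.2618
R2: short=0.34, acceptable=0.37; OR[a + b − a·b] → w = 0.5842
R3: short=0.34, okay=0.07, excellent=0.12; AND[a·b] → w = 0.0029
Rules with consequent 'low': {R1, R2} → strengths 0.2618, 0.5842
Aggregate via t-conorm [a + b − a·b]: 0.6931

0.693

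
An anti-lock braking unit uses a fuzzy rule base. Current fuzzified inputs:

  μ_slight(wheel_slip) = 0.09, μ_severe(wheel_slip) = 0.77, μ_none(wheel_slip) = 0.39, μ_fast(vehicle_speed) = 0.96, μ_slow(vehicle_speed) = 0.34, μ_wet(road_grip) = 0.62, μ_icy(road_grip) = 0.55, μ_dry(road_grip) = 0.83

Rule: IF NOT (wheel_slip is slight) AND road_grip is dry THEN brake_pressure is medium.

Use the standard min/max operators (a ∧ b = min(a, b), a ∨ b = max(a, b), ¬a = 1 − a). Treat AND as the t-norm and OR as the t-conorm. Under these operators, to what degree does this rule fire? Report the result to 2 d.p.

firing strength: ¬slight=1−0.09=0.91, dry=0.83; AND[min(a, b)] → w = 0.83

0.83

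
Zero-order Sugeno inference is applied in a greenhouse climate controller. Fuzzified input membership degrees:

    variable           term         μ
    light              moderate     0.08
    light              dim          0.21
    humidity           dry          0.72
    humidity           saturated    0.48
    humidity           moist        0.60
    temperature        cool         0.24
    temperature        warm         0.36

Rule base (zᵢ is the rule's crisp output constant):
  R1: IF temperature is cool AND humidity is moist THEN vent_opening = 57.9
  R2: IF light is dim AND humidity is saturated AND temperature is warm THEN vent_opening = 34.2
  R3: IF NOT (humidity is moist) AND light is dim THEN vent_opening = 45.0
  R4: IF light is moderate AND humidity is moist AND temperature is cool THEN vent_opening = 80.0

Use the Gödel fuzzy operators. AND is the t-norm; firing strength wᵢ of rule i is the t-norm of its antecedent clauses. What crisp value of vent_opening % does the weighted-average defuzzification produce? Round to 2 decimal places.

R1 (z=57.9): cool=0.24, moist=0.60; AND[min(a, b)] → w = 0.24
R2 (z=34.2): dim=0.21, saturated=0.48, warm=0.36; AND[min(a, b)] → w = 0.21
R3 (z=45.0): ¬moist=1−0.60=0.40, dim=0.21; AND[min(a, b)] → w = 0.21
R4 (z=80.0): moderate=0.08, moist=0.60, cool=0.24; AND[min(a, b)] → w = 0.08
Weighted average = (0.24·57.9 + 0.21·34.2 + 0.21·45.0 + 0.08·80.0) / (0.24 + 0.21 + 0.21 + 0.08)
  = 36.9280 / 0.7400 = 49.90

49.90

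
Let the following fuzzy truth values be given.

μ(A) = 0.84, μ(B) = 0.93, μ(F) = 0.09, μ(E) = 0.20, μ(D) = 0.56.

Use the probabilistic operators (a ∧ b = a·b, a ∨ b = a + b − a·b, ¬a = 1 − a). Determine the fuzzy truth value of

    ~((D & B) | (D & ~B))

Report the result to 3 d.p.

0.460

D & B = a·b on (0.5600, 0.9300) = 0.5208
~B = 1 − 0.9300 = 0.0700
D & ~B = a·b on (0.5600, 0.0700) = 0.0392
(D & B) | (D & ~B) = a + b − a·b on (0.5208, 0.0392) = 0.5396
~((D & B) | (D & ~B)) = 1 − 0.5396 = 0.4604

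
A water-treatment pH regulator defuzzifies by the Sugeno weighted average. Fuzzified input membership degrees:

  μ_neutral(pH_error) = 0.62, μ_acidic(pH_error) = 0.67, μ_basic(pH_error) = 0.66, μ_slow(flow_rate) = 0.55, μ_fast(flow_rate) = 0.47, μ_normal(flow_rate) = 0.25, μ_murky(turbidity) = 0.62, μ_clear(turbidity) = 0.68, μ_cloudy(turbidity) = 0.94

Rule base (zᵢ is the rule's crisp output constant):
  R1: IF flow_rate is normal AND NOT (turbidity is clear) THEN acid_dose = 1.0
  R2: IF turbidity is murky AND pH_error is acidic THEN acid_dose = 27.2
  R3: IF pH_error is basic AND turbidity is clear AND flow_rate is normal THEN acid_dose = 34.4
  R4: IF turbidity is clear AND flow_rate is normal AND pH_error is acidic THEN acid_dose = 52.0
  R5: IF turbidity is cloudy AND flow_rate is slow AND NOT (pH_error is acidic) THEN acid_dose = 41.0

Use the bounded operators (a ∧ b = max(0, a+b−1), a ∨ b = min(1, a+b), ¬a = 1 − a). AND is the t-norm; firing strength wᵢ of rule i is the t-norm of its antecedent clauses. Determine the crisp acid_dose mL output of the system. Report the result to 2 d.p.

R1 (z=1.0): normal=0.25, ¬clear=1−0.68=0.32; AND[max(0, a+b−1)] → w = 0.00
R2 (z=27.2): murky=0.62, acidic=0.67; AND[max(0, a+b−1)] → w = 0.29
R3 (z=34.4): basic=0.66, clear=0.68, normal=0.25; AND[max(0, a+b−1)] → w = 0.00
R4 (z=52.0): clear=0.68, normal=0.25, acidic=0.67; AND[max(0, a+b−1)] → w = 0.00
R5 (z=41.0): cloudy=0.94, slow=0.55, ¬acidic=1−0.67=0.33; AND[max(0, a+b−1)] → w = 0.00
Weighted average = (0.00·1.0 + 0.29·27.2 + 0.00·34.4 + 0.00·52.0 + 0.00·41.0) / (0.00 + 0.29 + 0.00 + 0.00 + 0.00)
  = 7.8880 / 0.2900 = 27.20

27.20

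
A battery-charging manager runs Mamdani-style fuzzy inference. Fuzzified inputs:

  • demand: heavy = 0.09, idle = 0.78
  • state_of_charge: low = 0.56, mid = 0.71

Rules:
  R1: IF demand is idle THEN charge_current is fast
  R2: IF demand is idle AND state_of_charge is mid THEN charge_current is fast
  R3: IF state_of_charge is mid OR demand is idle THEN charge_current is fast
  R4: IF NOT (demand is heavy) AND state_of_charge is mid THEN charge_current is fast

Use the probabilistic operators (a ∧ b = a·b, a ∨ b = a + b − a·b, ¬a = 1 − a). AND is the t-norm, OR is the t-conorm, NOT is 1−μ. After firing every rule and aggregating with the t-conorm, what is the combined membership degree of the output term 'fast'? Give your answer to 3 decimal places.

0.998

R1: idle=0.78 → w = 0.7800
R2: idle=0.78, mid=0.71; AND[a·b] → w = 0.5538
R3: mid=0.71, idle=0.78; OR[a + b − a·b] → w = 0.9362
R4: ¬heavy=1−0.09=0.91, mid=0.71; AND[a·b] → w = 0.6461
Rules with consequent 'fast': {R1, R2, R3, R4} → strengths 0.7800, 0.5538, 0.9362, 0.6461
Aggregate via t-conorm [a + b − a·b]: 0.9978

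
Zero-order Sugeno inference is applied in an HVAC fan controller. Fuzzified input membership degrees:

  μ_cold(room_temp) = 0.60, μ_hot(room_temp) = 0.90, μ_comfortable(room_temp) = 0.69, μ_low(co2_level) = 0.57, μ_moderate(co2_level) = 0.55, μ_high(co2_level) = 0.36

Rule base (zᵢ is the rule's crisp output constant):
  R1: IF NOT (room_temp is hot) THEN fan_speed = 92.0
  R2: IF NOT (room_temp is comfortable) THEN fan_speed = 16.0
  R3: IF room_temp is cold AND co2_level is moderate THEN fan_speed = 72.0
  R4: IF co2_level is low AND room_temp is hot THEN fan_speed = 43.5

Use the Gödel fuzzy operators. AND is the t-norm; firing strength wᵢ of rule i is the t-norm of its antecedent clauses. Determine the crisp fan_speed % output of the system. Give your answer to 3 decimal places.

51.343

R1 (z=92.0): ¬hot=1−0.90=0.10 → w = 0.10
R2 (z=16.0): ¬comfortable=1−0.69=0.31 → w = 0.31
R3 (z=72.0): cold=0.60, moderate=0.55; AND[min(a, b)] → w = 0.55
R4 (z=43.5): low=0.57, hot=0.90; AND[min(a, b)] → w = 0.57
Weighted average = (0.10·92.0 + 0.31·16.0 + 0.55·72.0 + 0.57·43.5) / (0.10 + 0.31 + 0.55 + 0.57)
  = 78.5550 / 1.5300 = 51.343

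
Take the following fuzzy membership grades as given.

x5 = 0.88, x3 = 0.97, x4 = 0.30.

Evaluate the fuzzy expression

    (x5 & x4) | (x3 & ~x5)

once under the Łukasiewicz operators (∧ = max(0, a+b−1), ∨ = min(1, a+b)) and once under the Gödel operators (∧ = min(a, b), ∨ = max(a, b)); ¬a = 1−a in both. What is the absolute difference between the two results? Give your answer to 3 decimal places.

0.030

Under Łukasiewicz:
  x5 & x4 = max(0, a+b−1) on (0.88, 0.30) = 0.18
  ~x5 = 1 − 0.88 = 0.12
  x3 & ~x5 = max(0, a+b−1) on (0.97, 0.12) = 0.09
  (x5 & x4) | (x3 & ~x5) = min(1, a+b) on (0.18, 0.09) = 0.27
  → value = 0.2700
Under Gödel:
  x5 & x4 = min(a, b) on (0.88, 0.30) = 0.30
  ~x5 = 1 − 0.88 = 0.12
  x3 & ~x5 = min(a, b) on (0.97, 0.12) = 0.12
  (x5 & x4) | (x3 & ~x5) = max(a, b) on (0.30, 0.12) = 0.30
  → value = 0.3000
|0.2700 − 0.3000| = 0.030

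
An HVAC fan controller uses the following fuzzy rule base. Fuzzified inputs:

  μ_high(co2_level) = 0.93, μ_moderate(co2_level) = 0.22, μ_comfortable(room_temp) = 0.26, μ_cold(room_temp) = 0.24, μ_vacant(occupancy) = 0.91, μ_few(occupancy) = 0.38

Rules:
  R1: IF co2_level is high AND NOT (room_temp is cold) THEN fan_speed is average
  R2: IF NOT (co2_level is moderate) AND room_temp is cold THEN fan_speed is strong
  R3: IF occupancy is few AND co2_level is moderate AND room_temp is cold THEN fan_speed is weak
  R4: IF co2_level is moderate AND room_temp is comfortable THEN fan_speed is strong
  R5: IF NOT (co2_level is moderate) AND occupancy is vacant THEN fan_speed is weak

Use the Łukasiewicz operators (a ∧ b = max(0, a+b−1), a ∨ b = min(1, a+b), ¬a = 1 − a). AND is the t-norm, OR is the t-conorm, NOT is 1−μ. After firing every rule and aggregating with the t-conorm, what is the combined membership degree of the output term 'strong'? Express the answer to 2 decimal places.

R1: high=0.93, ¬cold=1−0.24=0.76; AND[max(0, a+b−1)] → w = 0.69
R2: ¬moderate=1−0.22=0.78, cold=0.24; AND[max(0, a+b−1)] → w = 0.02
R3: few=0.38, moderate=0.22, cold=0.24; AND[max(0, a+b−1)] → w = 0.00
R4: moderate=0.22, comfortable=0.26; AND[max(0, a+b−1)] → w = 0.00
R5: ¬moderate=1−0.22=0.78, vacant=0.91; AND[max(0, a+b−1)] → w = 0.69
Rules with consequent 'strong': {R2, R4} → strengths 0.02, 0.00
Aggregate via t-conorm [min(1, a+b)]: 0.02

0.02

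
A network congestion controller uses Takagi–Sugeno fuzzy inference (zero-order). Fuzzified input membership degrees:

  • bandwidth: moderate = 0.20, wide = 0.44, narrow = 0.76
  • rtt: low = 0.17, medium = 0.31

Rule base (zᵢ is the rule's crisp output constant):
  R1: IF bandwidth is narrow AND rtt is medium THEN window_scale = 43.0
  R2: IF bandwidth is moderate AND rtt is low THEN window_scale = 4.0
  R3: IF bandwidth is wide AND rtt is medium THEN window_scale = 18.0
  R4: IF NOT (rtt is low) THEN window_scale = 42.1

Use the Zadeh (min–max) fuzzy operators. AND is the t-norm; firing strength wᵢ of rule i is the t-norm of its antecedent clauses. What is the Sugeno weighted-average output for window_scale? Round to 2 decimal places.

R1 (z=43.0): narrow=0.76, medium=0.31; AND[min(a, b)] → w = 0.31
R2 (z=4.0): moderate=0.20, low=0.17; AND[min(a, b)] → w = 0.17
R3 (z=18.0): wide=0.44, medium=0.31; AND[min(a, b)] → w = 0.31
R4 (z=42.1): ¬low=1−0.17=0.83 → w = 0.83
Weighted average = (0.31·43.0 + 0.17·4.0 + 0.31·18.0 + 0.83·42.1) / (0.31 + 0.17 + 0.31 + 0.83)
  = 54.5330 / 1.6200 = 33.66

33.66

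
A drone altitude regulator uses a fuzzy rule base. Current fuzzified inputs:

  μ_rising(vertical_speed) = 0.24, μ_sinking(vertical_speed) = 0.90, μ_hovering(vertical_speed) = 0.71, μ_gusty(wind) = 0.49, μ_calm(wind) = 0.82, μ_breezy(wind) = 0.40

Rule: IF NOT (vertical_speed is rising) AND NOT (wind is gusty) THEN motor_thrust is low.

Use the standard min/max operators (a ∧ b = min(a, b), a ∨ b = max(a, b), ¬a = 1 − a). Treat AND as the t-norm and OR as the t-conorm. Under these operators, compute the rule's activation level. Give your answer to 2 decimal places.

firing strength: ¬rising=1−0.24=0.76, ¬gusty=1−0.49=0.51; AND[min(a, b)] → w = 0.51

0.51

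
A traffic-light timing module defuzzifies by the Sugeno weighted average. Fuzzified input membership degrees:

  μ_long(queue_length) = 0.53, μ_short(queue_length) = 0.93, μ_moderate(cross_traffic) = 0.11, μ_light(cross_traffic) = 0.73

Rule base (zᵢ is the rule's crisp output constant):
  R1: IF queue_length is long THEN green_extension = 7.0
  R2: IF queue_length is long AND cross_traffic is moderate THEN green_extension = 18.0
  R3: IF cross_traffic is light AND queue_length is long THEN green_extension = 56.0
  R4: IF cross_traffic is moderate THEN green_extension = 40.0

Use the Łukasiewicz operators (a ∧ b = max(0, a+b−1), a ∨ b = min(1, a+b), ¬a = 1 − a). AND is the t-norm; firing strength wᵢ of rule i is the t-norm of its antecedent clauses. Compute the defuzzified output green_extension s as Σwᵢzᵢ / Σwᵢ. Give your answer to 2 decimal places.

25.19

R1 (z=7.0): long=0.53 → w = 0.53
R2 (z=18.0): long=0.53, moderate=0.11; AND[max(0, a+b−1)] → w = 0.00
R3 (z=56.0): light=0.73, long=0.53; AND[max(0, a+b−1)] → w = 0.26
R4 (z=40.0): moderate=0.11 → w = 0.11
Weighted average = (0.53·7.0 + 0.00·18.0 + 0.26·56.0 + 0.11·40.0) / (0.53 + 0.00 + 0.26 + 0.11)
  = 22.6700 / 0.9000 = 25.19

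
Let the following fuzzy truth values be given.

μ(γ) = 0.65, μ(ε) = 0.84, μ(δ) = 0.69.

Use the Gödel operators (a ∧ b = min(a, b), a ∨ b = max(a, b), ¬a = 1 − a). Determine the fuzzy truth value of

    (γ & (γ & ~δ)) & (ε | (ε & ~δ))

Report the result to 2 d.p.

0.31

~δ = 1 − 0.69 = 0.31
γ & ~δ = min(a, b) on (0.65, 0.31) = 0.31
γ & (γ & ~δ) = min(a, b) on (0.65, 0.31) = 0.31
~δ = 1 − 0.69 = 0.31
ε & ~δ = min(a, b) on (0.84, 0.31) = 0.31
ε | (ε & ~δ) = max(a, b) on (0.84, 0.31) = 0.84
(γ & (γ & ~δ)) & (ε | (ε & ~δ)) = min(a, b) on (0.31, 0.84) = 0.31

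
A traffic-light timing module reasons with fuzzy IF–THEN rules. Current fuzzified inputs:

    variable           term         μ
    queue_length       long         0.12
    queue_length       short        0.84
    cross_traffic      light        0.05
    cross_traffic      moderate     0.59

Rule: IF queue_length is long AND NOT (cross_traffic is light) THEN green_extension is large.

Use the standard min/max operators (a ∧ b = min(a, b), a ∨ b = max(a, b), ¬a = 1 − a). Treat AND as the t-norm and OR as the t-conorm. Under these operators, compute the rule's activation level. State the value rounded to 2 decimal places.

firing strength: long=0.12, ¬light=1−0.05=0.95; AND[min(a, b)] → w = 0.12

0.12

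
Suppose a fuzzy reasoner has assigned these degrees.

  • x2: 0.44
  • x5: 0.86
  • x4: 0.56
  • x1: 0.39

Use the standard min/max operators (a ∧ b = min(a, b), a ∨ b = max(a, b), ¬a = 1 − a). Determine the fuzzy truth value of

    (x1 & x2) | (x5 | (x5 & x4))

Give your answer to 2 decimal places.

x1 & x2 = min(a, b) on (0.39, 0.44) = 0.39
x5 & x4 = min(a, b) on (0.86, 0.56) = 0.56
x5 | (x5 & x4) = max(a, b) on (0.86, 0.56) = 0.86
(x1 & x2) | (x5 | (x5 & x4)) = max(a, b) on (0.39, 0.86) = 0.86

0.86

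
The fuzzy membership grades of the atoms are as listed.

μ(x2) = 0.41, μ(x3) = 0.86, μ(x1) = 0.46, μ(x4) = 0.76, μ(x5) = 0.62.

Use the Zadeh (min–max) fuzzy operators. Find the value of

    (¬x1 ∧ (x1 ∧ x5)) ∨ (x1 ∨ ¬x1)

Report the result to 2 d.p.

0.54

¬x1 = 1 − 0.46 = 0.54
x1 ∧ x5 = min(a, b) on (0.46, 0.62) = 0.46
¬x1 ∧ (x1 ∧ x5) = min(a, b) on (0.54, 0.46) = 0.46
¬x1 = 1 − 0.46 = 0.54
x1 ∨ ¬x1 = max(a, b) on (0.46, 0.54) = 0.54
(¬x1 ∧ (x1 ∧ x5)) ∨ (x1 ∨ ¬x1) = max(a, b) on (0.46, 0.54) = 0.54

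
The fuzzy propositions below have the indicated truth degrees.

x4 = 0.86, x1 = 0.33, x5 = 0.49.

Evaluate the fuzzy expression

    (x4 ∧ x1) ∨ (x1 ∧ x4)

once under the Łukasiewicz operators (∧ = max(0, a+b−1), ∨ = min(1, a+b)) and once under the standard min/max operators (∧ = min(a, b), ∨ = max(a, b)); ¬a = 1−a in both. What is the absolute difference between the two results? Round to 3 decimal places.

0.050

Under Łukasiewicz:
  x4 ∧ x1 = max(0, a+b−1) on (0.86, 0.33) = 0.19
  x1 ∧ x4 = max(0, a+b−1) on (0.33, 0.86) = 0.19
  (x4 ∧ x1) ∨ (x1 ∧ x4) = min(1, a+b) on (0.19, 0.19) = 0.38
  → value = 0.3800
Under standard min/max:
  x4 ∧ x1 = min(a, b) on (0.86, 0.33) = 0.33
  x1 ∧ x4 = min(a, b) on (0.33, 0.86) = 0.33
  (x4 ∧ x1) ∨ (x1 ∧ x4) = max(a, b) on (0.33, 0.33) = 0.33
  → value = 0.3300
|0.3800 − 0.3300| = 0.050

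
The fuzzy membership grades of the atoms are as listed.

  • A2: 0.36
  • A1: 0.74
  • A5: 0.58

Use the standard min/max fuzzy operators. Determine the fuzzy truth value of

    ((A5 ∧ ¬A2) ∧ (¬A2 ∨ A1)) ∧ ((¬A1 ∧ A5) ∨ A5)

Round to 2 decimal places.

¬A2 = 1 − 0.36 = 0.64
A5 ∧ ¬A2 = min(a, b) on (0.58, 0.64) = 0.58
¬A2 = 1 − 0.36 = 0.64
¬A2 ∨ A1 = max(a, b) on (0.64, 0.74) = 0.74
(A5 ∧ ¬A2) ∧ (¬A2 ∨ A1) = min(a, b) on (0.58, 0.74) = 0.58
¬A1 = 1 − 0.74 = 0.26
¬A1 ∧ A5 = min(a, b) on (0.26, 0.58) = 0.26
(¬A1 ∧ A5) ∨ A5 = max(a, b) on (0.26, 0.58) = 0.58
((A5 ∧ ¬A2) ∧ (¬A2 ∨ A1)) ∧ ((¬A1 ∧ A5) ∨ A5) = min(a, b) on (0.58, 0.58) = 0.58

0.58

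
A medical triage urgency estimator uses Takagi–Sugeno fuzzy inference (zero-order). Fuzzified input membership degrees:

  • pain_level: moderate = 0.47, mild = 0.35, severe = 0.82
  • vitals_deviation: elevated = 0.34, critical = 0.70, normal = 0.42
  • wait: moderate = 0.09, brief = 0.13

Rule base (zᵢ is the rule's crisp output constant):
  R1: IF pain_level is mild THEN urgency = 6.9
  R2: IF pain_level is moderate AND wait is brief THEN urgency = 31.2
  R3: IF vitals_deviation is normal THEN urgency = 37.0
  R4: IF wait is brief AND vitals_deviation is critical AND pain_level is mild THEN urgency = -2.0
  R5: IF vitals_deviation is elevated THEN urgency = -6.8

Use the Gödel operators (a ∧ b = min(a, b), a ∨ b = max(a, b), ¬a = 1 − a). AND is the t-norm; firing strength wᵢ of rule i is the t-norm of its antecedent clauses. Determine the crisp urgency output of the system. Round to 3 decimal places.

R1 (z=6.9): mild=0.35 → w = 0.35
R2 (z=31.2): moderate=0.47, brief=0.13; AND[min(a, b)] → w = 0.13
R3 (z=37.0): normal=0.42 → w = 0.42
R4 (z=-2.0): brief=0.13, critical=0.70, mild=0.35; AND[min(a, b)] → w = 0.13
R5 (z=-6.8): elevated=0.34 → w = 0.34
Weighted average = (0.35·6.9 + 0.13·31.2 + 0.42·37.0 + 0.13·-2.0 + 0.34·-6.8) / (0.35 + 0.13 + 0.42 + 0.13 + 0.34)
  = 19.4390 / 1.3700 = 14.189

14.189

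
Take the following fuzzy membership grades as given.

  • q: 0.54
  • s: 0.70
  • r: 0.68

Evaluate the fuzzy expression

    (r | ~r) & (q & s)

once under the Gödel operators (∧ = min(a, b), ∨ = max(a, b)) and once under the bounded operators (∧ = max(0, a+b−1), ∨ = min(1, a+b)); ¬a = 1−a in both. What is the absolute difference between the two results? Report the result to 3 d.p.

Under Gödel:
  ~r = 1 − 0.68 = 0.32
  r | ~r = max(a, b) on (0.68, 0.32) = 0.68
  q & s = min(a, b) on (0.54, 0.70) = 0.54
  (r | ~r) & (q & s) = min(a, b) on (0.68, 0.54) = 0.54
  → value = 0.5400
Under bounded:
  ~r = 1 − 0.68 = 0.32
  r | ~r = min(1, a+b) on (0.68, 0.32) = 1.00
  q & s = max(0, a+b−1) on (0.54, 0.70) = 0.24
  (r | ~r) & (q & s) = max(0, a+b−1) on (1.00, 0.24) = 0.24
  → value = 0.2400
|0.5400 − 0.2400| = 0.300

0.300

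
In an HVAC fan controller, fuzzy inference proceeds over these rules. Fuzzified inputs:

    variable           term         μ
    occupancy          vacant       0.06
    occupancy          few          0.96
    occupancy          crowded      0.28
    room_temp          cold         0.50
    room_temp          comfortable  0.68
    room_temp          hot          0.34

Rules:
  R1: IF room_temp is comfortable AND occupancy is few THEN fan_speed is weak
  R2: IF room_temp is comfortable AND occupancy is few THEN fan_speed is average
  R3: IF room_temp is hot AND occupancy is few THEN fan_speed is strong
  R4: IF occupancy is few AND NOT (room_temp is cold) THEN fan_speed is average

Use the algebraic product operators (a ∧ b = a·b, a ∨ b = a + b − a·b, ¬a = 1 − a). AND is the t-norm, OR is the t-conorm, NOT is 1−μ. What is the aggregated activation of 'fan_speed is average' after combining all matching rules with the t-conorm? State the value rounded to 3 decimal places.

0.819

R1: comfortable=0.68, few=0.96; AND[a·b] → w = 0.6528
R2: comfortable=0.68, few=0.96; AND[a·b] → w = 0.6528
R3: hot=0.34, few=0.96; AND[a·b] → w = 0.3264
R4: few=0.96, ¬cold=1−0.50=0.50; AND[a·b] → w = 0.4800
Rules with consequent 'average': {R2, R4} → strengths 0.6528, 0.4800
Aggregate via t-conorm [a + b − a·b]: 0.8195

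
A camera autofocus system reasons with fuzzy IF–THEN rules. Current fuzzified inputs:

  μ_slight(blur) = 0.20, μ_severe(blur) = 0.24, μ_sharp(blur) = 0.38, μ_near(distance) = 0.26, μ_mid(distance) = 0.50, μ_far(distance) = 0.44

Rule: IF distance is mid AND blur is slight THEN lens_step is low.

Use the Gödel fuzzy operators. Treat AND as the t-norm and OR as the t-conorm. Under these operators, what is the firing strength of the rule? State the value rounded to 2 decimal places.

firing strength: mid=0.50, slight=0.20; AND[min(a, b)] → w = 0.20

0.20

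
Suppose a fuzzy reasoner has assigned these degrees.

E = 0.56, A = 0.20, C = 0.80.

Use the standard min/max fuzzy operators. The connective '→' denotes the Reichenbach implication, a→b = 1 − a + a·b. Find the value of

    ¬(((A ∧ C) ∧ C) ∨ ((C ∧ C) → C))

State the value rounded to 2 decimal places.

0.16

A ∧ C = min(a, b) on (0.20, 0.80) = 0.20
(A ∧ C) ∧ C = min(a, b) on (0.20, 0.80) = 0.20
C ∧ C = min(a, b) on (0.80, 0.80) = 0.80
(C ∧ C) → C  [Reichenbach: 1 − a + a·b] with a=0.80, b=0.80 → 0.84
((A ∧ C) ∧ C) ∨ ((C ∧ C) → C) = max(a, b) on (0.20, 0.84) = 0.84
¬(((A ∧ C) ∧ C) ∨ ((C ∧ C) → C)) = 1 − 0.84 = 0.16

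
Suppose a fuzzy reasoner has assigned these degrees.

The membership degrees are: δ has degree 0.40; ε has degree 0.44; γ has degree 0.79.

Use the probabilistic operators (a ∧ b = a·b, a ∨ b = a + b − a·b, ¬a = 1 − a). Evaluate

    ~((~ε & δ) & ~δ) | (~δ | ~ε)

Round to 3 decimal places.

~ε = 1 − 0.4400 = 0.5600
~ε & δ = a·b on (0.5600, 0.4000) = 0.2240
~δ = 1 − 0.4000 = 0.6000
(~ε & δ) & ~δ = a·b on (0.2240, 0.6000) = 0.1344
~((~ε & δ) & ~δ) = 1 − 0.1344 = 0.8656
~δ = 1 − 0.4000 = 0.6000
~ε = 1 − 0.4400 = 0.5600
~δ | ~ε = a + b − a·b on (0.6000, 0.5600) = 0.8240
~((~ε & δ) & ~δ) | (~δ | ~ε) = a + b − a·b on (0.8656, 0.8240) = 0.9763

0.976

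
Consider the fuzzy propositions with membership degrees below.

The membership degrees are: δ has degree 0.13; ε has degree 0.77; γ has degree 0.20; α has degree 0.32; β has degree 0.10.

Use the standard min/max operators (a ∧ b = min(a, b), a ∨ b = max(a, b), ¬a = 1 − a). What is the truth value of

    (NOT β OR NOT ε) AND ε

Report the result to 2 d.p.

0.77

NOT β = 1 − 0.10 = 0.90
NOT ε = 1 − 0.77 = 0.23
NOT β OR NOT ε = max(a, b) on (0.90, 0.23) = 0.90
(NOT β OR NOT ε) AND ε = min(a, b) on (0.90, 0.77) = 0.77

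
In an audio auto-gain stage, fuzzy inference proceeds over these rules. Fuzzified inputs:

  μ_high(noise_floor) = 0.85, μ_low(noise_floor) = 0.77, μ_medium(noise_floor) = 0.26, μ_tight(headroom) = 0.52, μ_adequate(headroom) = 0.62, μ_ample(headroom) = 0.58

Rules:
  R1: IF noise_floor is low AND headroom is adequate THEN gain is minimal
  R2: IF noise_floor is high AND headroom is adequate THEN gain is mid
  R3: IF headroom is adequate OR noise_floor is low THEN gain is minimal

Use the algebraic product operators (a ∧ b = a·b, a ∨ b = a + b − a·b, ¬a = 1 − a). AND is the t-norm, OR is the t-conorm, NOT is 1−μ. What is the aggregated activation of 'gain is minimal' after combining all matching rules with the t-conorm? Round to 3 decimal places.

R1: low=0.77, adequate=0.62; AND[a·b] → w = 0.4774
R2: high=0.85, adequate=0.62; AND[a·b] → w = 0.5270
R3: adequate=0.62, low=0.77; OR[a + b − a·b] → w = 0.9126
Rules with consequent 'minimal': {R1, R3} → strengths 0.4774, 0.9126
Aggregate via t-conorm [a + b − a·b]: 0.9543

0.954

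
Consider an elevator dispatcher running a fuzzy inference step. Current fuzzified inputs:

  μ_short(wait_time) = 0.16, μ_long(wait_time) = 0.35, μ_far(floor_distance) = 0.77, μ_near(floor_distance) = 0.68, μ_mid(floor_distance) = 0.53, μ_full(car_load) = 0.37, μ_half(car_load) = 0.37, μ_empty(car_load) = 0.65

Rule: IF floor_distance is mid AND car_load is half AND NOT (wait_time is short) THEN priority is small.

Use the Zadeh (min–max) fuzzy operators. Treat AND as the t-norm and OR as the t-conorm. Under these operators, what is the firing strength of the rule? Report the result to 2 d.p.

0.37

firing strength: mid=0.53, half=0.37, ¬short=1−0.16=0.84; AND[min(a, b)] → w = 0.37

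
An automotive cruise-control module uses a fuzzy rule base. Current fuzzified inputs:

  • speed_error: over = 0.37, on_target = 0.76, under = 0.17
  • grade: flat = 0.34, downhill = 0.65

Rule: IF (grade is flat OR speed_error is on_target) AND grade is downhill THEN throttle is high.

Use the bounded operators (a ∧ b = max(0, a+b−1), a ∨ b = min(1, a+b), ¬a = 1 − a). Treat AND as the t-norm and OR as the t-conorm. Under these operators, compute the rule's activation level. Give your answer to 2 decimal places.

0.65

firing strength: (flat=0.34 OR on_target=0.76) = 1.00; AND[max(0, a+b−1)] with downhill=0.65 → w = 0.65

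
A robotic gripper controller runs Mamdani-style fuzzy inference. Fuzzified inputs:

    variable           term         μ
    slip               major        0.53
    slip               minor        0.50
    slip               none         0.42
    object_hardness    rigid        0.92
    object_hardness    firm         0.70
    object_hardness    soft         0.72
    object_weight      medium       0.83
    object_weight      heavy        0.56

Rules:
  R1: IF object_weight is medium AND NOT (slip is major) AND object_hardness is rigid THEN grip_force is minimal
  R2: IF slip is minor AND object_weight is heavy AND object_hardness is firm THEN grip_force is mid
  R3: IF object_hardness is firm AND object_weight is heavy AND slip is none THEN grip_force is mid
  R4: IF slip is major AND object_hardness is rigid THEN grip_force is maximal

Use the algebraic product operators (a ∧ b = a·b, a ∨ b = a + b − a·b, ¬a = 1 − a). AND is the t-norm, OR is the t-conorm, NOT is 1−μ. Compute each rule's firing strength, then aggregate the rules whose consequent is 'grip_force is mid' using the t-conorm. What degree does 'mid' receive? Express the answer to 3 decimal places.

R1: medium=0.83, ¬major=1−0.53=0.47, rigid=0.92; AND[a·b] → w = 0.3589
R2: minor=0.50, heavy=0.56, firm=0.70; AND[a·b] → w = 0.1960
R3: firm=0.70, heavy=0.56, none=0.42; AND[a·b] → w = 0.1646
R4: major=0.53, rigid=0.92; AND[a·b] → w = 0.4876
Rules with consequent 'mid': {R2, R3} → strengths 0.1960, 0.1646
Aggregate via t-conorm [a + b − a·b]: 0.3284

0.328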